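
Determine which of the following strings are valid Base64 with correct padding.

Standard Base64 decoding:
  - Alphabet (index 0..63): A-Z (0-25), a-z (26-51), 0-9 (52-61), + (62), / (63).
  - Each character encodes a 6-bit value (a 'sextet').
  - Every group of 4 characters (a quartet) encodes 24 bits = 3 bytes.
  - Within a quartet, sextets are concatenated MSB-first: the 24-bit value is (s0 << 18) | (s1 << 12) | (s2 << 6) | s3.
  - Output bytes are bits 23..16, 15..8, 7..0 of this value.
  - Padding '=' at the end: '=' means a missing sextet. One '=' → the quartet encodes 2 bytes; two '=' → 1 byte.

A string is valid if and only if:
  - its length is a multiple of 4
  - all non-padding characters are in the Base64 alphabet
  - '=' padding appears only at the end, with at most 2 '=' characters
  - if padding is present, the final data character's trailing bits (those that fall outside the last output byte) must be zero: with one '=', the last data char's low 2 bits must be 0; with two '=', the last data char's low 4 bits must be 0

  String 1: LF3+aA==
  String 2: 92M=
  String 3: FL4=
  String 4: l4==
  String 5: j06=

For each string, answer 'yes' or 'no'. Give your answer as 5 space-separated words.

String 1: 'LF3+aA==' → valid
String 2: '92M=' → valid
String 3: 'FL4=' → valid
String 4: 'l4==' → invalid (bad trailing bits)
String 5: 'j06=' → invalid (bad trailing bits)

Answer: yes yes yes no no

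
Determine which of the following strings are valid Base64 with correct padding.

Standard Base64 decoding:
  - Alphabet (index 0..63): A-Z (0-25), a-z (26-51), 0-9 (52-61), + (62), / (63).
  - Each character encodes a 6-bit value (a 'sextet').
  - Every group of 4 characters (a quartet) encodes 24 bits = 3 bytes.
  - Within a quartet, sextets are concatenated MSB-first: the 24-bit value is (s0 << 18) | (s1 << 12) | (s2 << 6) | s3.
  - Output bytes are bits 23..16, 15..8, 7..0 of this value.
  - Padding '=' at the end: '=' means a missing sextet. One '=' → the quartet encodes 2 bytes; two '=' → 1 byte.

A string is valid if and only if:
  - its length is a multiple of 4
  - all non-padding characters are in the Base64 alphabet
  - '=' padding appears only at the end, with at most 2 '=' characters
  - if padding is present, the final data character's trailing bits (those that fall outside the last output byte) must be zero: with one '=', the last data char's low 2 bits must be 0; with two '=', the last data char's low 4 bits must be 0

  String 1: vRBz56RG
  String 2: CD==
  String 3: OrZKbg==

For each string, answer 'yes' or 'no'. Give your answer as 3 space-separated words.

String 1: 'vRBz56RG' → valid
String 2: 'CD==' → invalid (bad trailing bits)
String 3: 'OrZKbg==' → valid

Answer: yes no yes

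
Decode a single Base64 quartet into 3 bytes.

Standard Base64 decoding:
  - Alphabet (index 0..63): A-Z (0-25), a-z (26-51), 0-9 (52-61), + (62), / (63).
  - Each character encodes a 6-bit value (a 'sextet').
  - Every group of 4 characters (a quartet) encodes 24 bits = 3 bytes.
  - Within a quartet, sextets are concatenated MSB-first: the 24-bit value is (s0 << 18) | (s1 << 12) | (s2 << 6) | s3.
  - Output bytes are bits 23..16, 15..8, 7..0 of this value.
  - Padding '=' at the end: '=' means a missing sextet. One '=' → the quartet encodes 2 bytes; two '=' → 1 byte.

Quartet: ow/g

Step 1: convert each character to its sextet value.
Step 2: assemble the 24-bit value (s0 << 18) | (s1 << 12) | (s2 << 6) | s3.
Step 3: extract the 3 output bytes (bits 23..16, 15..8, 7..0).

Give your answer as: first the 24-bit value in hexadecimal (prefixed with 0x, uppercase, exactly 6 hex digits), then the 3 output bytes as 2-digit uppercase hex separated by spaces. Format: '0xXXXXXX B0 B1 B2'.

Sextets: o=40, w=48, /=63, g=32
24-bit: (40<<18) | (48<<12) | (63<<6) | 32
      = 0xA00000 | 0x030000 | 0x000FC0 | 0x000020
      = 0xA30FE0
Bytes: (v>>16)&0xFF=A3, (v>>8)&0xFF=0F, v&0xFF=E0

Answer: 0xA30FE0 A3 0F E0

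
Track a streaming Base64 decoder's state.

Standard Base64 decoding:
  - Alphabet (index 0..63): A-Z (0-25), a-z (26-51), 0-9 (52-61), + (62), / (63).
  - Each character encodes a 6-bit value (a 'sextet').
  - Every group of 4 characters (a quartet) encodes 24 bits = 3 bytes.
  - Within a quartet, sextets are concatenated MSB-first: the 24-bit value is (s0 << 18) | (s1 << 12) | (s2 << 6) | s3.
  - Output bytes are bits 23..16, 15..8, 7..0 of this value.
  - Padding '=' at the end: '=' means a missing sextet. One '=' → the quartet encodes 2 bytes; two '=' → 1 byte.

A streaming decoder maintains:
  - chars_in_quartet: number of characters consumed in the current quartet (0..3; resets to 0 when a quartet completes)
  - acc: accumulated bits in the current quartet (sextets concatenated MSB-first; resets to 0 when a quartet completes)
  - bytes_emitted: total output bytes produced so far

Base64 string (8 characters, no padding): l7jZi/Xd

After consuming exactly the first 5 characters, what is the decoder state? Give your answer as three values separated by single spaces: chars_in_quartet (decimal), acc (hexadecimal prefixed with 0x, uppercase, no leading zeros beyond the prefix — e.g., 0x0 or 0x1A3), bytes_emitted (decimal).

After char 0 ('l'=37): chars_in_quartet=1 acc=0x25 bytes_emitted=0
After char 1 ('7'=59): chars_in_quartet=2 acc=0x97B bytes_emitted=0
After char 2 ('j'=35): chars_in_quartet=3 acc=0x25EE3 bytes_emitted=0
After char 3 ('Z'=25): chars_in_quartet=4 acc=0x97B8D9 -> emit 97 B8 D9, reset; bytes_emitted=3
After char 4 ('i'=34): chars_in_quartet=1 acc=0x22 bytes_emitted=3

Answer: 1 0x22 3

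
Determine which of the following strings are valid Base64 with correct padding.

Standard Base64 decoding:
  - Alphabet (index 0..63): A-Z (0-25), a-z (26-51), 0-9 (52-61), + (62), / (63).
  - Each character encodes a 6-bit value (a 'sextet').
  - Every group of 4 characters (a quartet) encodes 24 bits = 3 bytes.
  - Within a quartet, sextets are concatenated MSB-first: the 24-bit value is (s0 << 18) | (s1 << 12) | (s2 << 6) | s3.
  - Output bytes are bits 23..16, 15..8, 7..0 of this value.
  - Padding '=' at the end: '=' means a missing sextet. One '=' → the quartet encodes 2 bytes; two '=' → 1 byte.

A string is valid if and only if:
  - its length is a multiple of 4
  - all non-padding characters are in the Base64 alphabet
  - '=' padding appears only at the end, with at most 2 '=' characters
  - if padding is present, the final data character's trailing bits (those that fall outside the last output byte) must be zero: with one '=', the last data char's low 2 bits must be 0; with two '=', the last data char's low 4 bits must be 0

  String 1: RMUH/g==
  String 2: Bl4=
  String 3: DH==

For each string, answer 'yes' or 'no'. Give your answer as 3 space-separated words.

Answer: yes yes no

Derivation:
String 1: 'RMUH/g==' → valid
String 2: 'Bl4=' → valid
String 3: 'DH==' → invalid (bad trailing bits)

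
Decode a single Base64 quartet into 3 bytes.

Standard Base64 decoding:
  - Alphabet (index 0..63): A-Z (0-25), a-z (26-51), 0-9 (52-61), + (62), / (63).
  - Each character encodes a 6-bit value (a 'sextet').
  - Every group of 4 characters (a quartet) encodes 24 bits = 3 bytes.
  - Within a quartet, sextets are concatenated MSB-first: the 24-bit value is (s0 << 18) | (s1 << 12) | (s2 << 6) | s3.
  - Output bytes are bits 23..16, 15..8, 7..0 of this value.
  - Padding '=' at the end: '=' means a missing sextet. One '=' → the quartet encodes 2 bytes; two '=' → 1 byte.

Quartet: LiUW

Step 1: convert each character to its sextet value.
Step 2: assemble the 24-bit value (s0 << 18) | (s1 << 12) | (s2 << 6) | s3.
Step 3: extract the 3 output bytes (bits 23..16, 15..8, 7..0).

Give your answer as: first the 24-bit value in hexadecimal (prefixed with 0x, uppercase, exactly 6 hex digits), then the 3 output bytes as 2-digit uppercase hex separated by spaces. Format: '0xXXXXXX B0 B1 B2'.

Answer: 0x2E2516 2E 25 16

Derivation:
Sextets: L=11, i=34, U=20, W=22
24-bit: (11<<18) | (34<<12) | (20<<6) | 22
      = 0x2C0000 | 0x022000 | 0x000500 | 0x000016
      = 0x2E2516
Bytes: (v>>16)&0xFF=2E, (v>>8)&0xFF=25, v&0xFF=16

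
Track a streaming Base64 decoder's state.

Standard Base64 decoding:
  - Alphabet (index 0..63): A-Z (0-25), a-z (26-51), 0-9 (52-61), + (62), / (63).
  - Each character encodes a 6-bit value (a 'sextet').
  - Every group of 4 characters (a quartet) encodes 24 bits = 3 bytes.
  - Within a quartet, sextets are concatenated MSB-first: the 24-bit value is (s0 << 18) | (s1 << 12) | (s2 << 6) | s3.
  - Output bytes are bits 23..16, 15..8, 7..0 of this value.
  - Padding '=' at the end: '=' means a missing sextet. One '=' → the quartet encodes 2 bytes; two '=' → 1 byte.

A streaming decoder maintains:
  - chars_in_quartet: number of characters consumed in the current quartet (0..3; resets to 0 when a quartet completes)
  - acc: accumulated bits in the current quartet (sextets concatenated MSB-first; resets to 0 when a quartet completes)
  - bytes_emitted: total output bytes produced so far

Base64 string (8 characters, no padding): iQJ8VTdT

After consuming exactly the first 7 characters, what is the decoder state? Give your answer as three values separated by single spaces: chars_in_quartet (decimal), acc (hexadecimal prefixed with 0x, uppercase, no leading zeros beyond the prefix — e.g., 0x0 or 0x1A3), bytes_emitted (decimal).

After char 0 ('i'=34): chars_in_quartet=1 acc=0x22 bytes_emitted=0
After char 1 ('Q'=16): chars_in_quartet=2 acc=0x890 bytes_emitted=0
After char 2 ('J'=9): chars_in_quartet=3 acc=0x22409 bytes_emitted=0
After char 3 ('8'=60): chars_in_quartet=4 acc=0x89027C -> emit 89 02 7C, reset; bytes_emitted=3
After char 4 ('V'=21): chars_in_quartet=1 acc=0x15 bytes_emitted=3
After char 5 ('T'=19): chars_in_quartet=2 acc=0x553 bytes_emitted=3
After char 6 ('d'=29): chars_in_quartet=3 acc=0x154DD bytes_emitted=3

Answer: 3 0x154DD 3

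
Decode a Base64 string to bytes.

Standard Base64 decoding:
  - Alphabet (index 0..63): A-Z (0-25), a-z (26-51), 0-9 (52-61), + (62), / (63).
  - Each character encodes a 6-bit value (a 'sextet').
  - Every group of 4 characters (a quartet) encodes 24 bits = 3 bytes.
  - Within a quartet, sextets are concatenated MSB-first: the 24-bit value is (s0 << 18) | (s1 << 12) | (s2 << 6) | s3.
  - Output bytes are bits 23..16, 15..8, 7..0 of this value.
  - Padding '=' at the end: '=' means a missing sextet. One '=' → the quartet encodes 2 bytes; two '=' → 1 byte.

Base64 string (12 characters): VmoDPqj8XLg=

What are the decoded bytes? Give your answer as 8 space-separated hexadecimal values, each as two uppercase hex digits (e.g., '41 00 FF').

Answer: 56 6A 03 3E A8 FC 5C B8

Derivation:
After char 0 ('V'=21): chars_in_quartet=1 acc=0x15 bytes_emitted=0
After char 1 ('m'=38): chars_in_quartet=2 acc=0x566 bytes_emitted=0
After char 2 ('o'=40): chars_in_quartet=3 acc=0x159A8 bytes_emitted=0
After char 3 ('D'=3): chars_in_quartet=4 acc=0x566A03 -> emit 56 6A 03, reset; bytes_emitted=3
After char 4 ('P'=15): chars_in_quartet=1 acc=0xF bytes_emitted=3
After char 5 ('q'=42): chars_in_quartet=2 acc=0x3EA bytes_emitted=3
After char 6 ('j'=35): chars_in_quartet=3 acc=0xFAA3 bytes_emitted=3
After char 7 ('8'=60): chars_in_quartet=4 acc=0x3EA8FC -> emit 3E A8 FC, reset; bytes_emitted=6
After char 8 ('X'=23): chars_in_quartet=1 acc=0x17 bytes_emitted=6
After char 9 ('L'=11): chars_in_quartet=2 acc=0x5CB bytes_emitted=6
After char 10 ('g'=32): chars_in_quartet=3 acc=0x172E0 bytes_emitted=6
Padding '=': partial quartet acc=0x172E0 -> emit 5C B8; bytes_emitted=8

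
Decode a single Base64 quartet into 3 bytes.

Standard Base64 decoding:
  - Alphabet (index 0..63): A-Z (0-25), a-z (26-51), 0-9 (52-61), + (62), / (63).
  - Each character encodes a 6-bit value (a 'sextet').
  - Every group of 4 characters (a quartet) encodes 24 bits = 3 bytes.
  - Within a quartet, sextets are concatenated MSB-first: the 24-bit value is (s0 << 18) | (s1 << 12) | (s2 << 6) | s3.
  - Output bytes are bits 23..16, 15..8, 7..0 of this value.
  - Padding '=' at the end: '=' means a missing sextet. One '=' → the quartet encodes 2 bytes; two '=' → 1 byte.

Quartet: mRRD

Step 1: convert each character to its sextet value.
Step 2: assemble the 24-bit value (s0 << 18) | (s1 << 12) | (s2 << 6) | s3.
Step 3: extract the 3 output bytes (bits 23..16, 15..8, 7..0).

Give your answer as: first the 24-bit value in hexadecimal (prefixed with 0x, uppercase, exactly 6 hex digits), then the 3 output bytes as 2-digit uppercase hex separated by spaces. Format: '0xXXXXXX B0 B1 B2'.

Answer: 0x991443 99 14 43

Derivation:
Sextets: m=38, R=17, R=17, D=3
24-bit: (38<<18) | (17<<12) | (17<<6) | 3
      = 0x980000 | 0x011000 | 0x000440 | 0x000003
      = 0x991443
Bytes: (v>>16)&0xFF=99, (v>>8)&0xFF=14, v&0xFF=43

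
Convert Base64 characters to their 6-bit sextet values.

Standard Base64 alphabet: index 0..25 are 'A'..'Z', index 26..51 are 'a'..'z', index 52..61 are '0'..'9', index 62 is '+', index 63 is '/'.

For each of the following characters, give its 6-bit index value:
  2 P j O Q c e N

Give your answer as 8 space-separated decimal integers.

'2': 0..9 range, 52 + ord('2') − ord('0') = 54
'P': A..Z range, ord('P') − ord('A') = 15
'j': a..z range, 26 + ord('j') − ord('a') = 35
'O': A..Z range, ord('O') − ord('A') = 14
'Q': A..Z range, ord('Q') − ord('A') = 16
'c': a..z range, 26 + ord('c') − ord('a') = 28
'e': a..z range, 26 + ord('e') − ord('a') = 30
'N': A..Z range, ord('N') − ord('A') = 13

Answer: 54 15 35 14 16 28 30 13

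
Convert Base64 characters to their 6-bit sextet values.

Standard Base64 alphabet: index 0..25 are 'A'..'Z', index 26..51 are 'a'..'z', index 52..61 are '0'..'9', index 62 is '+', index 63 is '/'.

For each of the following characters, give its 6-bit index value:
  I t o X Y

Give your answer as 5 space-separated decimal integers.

'I': A..Z range, ord('I') − ord('A') = 8
't': a..z range, 26 + ord('t') − ord('a') = 45
'o': a..z range, 26 + ord('o') − ord('a') = 40
'X': A..Z range, ord('X') − ord('A') = 23
'Y': A..Z range, ord('Y') − ord('A') = 24

Answer: 8 45 40 23 24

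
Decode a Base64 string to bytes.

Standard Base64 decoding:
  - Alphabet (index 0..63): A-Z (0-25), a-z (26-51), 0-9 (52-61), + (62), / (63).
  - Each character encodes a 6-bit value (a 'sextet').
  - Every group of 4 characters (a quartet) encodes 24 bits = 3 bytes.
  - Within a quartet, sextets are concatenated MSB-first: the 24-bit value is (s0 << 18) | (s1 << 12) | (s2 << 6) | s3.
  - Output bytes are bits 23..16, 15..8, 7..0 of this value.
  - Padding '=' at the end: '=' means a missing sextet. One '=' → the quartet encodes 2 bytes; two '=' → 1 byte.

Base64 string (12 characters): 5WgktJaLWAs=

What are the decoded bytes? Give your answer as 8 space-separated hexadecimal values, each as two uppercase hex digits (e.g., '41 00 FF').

After char 0 ('5'=57): chars_in_quartet=1 acc=0x39 bytes_emitted=0
After char 1 ('W'=22): chars_in_quartet=2 acc=0xE56 bytes_emitted=0
After char 2 ('g'=32): chars_in_quartet=3 acc=0x395A0 bytes_emitted=0
After char 3 ('k'=36): chars_in_quartet=4 acc=0xE56824 -> emit E5 68 24, reset; bytes_emitted=3
After char 4 ('t'=45): chars_in_quartet=1 acc=0x2D bytes_emitted=3
After char 5 ('J'=9): chars_in_quartet=2 acc=0xB49 bytes_emitted=3
After char 6 ('a'=26): chars_in_quartet=3 acc=0x2D25A bytes_emitted=3
After char 7 ('L'=11): chars_in_quartet=4 acc=0xB4968B -> emit B4 96 8B, reset; bytes_emitted=6
After char 8 ('W'=22): chars_in_quartet=1 acc=0x16 bytes_emitted=6
After char 9 ('A'=0): chars_in_quartet=2 acc=0x580 bytes_emitted=6
After char 10 ('s'=44): chars_in_quartet=3 acc=0x1602C bytes_emitted=6
Padding '=': partial quartet acc=0x1602C -> emit 58 0B; bytes_emitted=8

Answer: E5 68 24 B4 96 8B 58 0B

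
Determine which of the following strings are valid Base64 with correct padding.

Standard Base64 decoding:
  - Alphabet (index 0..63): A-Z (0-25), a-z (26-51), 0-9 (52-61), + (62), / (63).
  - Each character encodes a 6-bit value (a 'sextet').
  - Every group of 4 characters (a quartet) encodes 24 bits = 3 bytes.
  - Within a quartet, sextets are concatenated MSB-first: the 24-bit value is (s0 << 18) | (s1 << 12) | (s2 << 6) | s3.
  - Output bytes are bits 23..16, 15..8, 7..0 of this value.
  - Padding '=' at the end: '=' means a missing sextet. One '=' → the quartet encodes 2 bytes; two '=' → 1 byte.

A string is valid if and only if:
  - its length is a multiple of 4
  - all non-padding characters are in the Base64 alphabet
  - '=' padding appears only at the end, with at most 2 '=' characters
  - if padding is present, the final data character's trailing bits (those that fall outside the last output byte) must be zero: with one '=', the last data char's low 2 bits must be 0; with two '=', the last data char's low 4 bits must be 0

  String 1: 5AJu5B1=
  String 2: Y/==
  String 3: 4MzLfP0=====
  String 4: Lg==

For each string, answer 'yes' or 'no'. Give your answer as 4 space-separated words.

String 1: '5AJu5B1=' → invalid (bad trailing bits)
String 2: 'Y/==' → invalid (bad trailing bits)
String 3: '4MzLfP0=====' → invalid (5 pad chars (max 2))
String 4: 'Lg==' → valid

Answer: no no no yes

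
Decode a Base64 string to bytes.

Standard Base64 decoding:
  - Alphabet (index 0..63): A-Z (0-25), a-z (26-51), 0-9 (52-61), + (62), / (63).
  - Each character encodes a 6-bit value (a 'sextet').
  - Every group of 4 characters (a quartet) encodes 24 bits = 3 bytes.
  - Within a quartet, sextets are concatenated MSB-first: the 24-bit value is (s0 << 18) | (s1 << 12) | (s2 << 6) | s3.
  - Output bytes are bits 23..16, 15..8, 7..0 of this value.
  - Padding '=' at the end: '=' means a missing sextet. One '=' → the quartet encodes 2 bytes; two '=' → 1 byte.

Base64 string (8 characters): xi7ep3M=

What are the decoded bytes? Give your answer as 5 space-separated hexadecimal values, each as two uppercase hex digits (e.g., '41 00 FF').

Answer: C6 2E DE A7 73

Derivation:
After char 0 ('x'=49): chars_in_quartet=1 acc=0x31 bytes_emitted=0
After char 1 ('i'=34): chars_in_quartet=2 acc=0xC62 bytes_emitted=0
After char 2 ('7'=59): chars_in_quartet=3 acc=0x318BB bytes_emitted=0
After char 3 ('e'=30): chars_in_quartet=4 acc=0xC62EDE -> emit C6 2E DE, reset; bytes_emitted=3
After char 4 ('p'=41): chars_in_quartet=1 acc=0x29 bytes_emitted=3
After char 5 ('3'=55): chars_in_quartet=2 acc=0xA77 bytes_emitted=3
After char 6 ('M'=12): chars_in_quartet=3 acc=0x29DCC bytes_emitted=3
Padding '=': partial quartet acc=0x29DCC -> emit A7 73; bytes_emitted=5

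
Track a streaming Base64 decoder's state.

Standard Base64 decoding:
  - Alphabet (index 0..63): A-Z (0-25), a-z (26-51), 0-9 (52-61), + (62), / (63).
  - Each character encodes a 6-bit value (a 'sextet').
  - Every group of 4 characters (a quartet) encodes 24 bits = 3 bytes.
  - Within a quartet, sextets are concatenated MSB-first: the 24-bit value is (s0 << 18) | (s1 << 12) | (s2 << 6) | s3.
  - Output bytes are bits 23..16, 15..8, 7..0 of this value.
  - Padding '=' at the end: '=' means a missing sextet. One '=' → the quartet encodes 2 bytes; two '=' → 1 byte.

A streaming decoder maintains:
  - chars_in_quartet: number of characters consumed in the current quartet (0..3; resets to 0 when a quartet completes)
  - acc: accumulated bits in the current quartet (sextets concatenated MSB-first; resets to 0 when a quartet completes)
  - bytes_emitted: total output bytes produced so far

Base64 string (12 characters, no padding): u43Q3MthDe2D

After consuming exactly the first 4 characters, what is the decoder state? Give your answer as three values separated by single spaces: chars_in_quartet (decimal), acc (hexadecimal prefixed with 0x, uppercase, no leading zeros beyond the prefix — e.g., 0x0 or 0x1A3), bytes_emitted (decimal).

After char 0 ('u'=46): chars_in_quartet=1 acc=0x2E bytes_emitted=0
After char 1 ('4'=56): chars_in_quartet=2 acc=0xBB8 bytes_emitted=0
After char 2 ('3'=55): chars_in_quartet=3 acc=0x2EE37 bytes_emitted=0
After char 3 ('Q'=16): chars_in_quartet=4 acc=0xBB8DD0 -> emit BB 8D D0, reset; bytes_emitted=3

Answer: 0 0x0 3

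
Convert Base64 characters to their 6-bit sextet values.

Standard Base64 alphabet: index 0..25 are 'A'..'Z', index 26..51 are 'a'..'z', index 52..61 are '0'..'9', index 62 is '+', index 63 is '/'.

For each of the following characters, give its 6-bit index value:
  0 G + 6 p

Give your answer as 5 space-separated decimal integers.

'0': 0..9 range, 52 + ord('0') − ord('0') = 52
'G': A..Z range, ord('G') − ord('A') = 6
'+': index 62
'6': 0..9 range, 52 + ord('6') − ord('0') = 58
'p': a..z range, 26 + ord('p') − ord('a') = 41

Answer: 52 6 62 58 41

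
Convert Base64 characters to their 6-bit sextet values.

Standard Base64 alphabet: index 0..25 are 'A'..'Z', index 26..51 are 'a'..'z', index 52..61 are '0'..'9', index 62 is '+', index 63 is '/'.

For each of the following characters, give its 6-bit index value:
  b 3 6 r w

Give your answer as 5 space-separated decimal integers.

Answer: 27 55 58 43 48

Derivation:
'b': a..z range, 26 + ord('b') − ord('a') = 27
'3': 0..9 range, 52 + ord('3') − ord('0') = 55
'6': 0..9 range, 52 + ord('6') − ord('0') = 58
'r': a..z range, 26 + ord('r') − ord('a') = 43
'w': a..z range, 26 + ord('w') − ord('a') = 48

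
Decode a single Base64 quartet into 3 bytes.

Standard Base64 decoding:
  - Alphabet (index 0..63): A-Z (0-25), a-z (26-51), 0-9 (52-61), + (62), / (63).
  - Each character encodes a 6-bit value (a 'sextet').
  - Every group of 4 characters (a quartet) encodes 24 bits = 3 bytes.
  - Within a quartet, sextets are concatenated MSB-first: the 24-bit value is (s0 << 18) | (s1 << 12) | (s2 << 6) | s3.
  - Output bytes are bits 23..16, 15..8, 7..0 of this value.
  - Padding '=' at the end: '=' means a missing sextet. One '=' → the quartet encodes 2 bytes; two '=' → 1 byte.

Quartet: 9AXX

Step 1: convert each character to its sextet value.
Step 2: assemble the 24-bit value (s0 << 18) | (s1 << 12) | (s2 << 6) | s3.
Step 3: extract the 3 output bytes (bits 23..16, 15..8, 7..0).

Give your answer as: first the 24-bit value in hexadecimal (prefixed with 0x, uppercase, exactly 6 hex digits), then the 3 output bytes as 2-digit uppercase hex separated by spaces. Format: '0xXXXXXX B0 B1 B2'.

Answer: 0xF405D7 F4 05 D7

Derivation:
Sextets: 9=61, A=0, X=23, X=23
24-bit: (61<<18) | (0<<12) | (23<<6) | 23
      = 0xF40000 | 0x000000 | 0x0005C0 | 0x000017
      = 0xF405D7
Bytes: (v>>16)&0xFF=F4, (v>>8)&0xFF=05, v&0xFF=D7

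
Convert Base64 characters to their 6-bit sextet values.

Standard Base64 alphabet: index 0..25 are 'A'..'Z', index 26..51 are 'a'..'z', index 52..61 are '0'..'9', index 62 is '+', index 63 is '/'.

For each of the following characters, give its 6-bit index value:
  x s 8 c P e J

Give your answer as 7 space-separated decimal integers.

Answer: 49 44 60 28 15 30 9

Derivation:
'x': a..z range, 26 + ord('x') − ord('a') = 49
's': a..z range, 26 + ord('s') − ord('a') = 44
'8': 0..9 range, 52 + ord('8') − ord('0') = 60
'c': a..z range, 26 + ord('c') − ord('a') = 28
'P': A..Z range, ord('P') − ord('A') = 15
'e': a..z range, 26 + ord('e') − ord('a') = 30
'J': A..Z range, ord('J') − ord('A') = 9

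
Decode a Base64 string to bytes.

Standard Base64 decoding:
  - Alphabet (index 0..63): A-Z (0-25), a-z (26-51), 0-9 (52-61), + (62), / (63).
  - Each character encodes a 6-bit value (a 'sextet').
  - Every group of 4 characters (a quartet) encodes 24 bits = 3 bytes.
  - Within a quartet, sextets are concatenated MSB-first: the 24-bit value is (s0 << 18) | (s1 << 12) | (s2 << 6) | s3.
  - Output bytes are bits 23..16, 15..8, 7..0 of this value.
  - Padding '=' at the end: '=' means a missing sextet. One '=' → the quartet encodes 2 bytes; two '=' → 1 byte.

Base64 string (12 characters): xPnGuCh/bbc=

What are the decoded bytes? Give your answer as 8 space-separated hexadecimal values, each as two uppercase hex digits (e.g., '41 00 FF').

Answer: C4 F9 C6 B8 28 7F 6D B7

Derivation:
After char 0 ('x'=49): chars_in_quartet=1 acc=0x31 bytes_emitted=0
After char 1 ('P'=15): chars_in_quartet=2 acc=0xC4F bytes_emitted=0
After char 2 ('n'=39): chars_in_quartet=3 acc=0x313E7 bytes_emitted=0
After char 3 ('G'=6): chars_in_quartet=4 acc=0xC4F9C6 -> emit C4 F9 C6, reset; bytes_emitted=3
After char 4 ('u'=46): chars_in_quartet=1 acc=0x2E bytes_emitted=3
After char 5 ('C'=2): chars_in_quartet=2 acc=0xB82 bytes_emitted=3
After char 6 ('h'=33): chars_in_quartet=3 acc=0x2E0A1 bytes_emitted=3
After char 7 ('/'=63): chars_in_quartet=4 acc=0xB8287F -> emit B8 28 7F, reset; bytes_emitted=6
After char 8 ('b'=27): chars_in_quartet=1 acc=0x1B bytes_emitted=6
After char 9 ('b'=27): chars_in_quartet=2 acc=0x6DB bytes_emitted=6
After char 10 ('c'=28): chars_in_quartet=3 acc=0x1B6DC bytes_emitted=6
Padding '=': partial quartet acc=0x1B6DC -> emit 6D B7; bytes_emitted=8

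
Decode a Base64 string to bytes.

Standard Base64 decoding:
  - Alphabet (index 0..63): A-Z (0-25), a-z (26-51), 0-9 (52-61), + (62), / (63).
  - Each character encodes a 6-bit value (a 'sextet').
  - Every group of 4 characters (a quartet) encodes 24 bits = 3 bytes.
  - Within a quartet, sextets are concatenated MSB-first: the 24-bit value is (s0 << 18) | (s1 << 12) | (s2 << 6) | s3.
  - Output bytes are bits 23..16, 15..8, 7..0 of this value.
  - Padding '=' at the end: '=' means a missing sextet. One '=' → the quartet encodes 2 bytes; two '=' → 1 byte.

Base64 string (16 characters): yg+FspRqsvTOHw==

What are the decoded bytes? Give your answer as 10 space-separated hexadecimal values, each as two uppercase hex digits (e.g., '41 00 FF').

Answer: CA 0F 85 B2 94 6A B2 F4 CE 1F

Derivation:
After char 0 ('y'=50): chars_in_quartet=1 acc=0x32 bytes_emitted=0
After char 1 ('g'=32): chars_in_quartet=2 acc=0xCA0 bytes_emitted=0
After char 2 ('+'=62): chars_in_quartet=3 acc=0x3283E bytes_emitted=0
After char 3 ('F'=5): chars_in_quartet=4 acc=0xCA0F85 -> emit CA 0F 85, reset; bytes_emitted=3
After char 4 ('s'=44): chars_in_quartet=1 acc=0x2C bytes_emitted=3
After char 5 ('p'=41): chars_in_quartet=2 acc=0xB29 bytes_emitted=3
After char 6 ('R'=17): chars_in_quartet=3 acc=0x2CA51 bytes_emitted=3
After char 7 ('q'=42): chars_in_quartet=4 acc=0xB2946A -> emit B2 94 6A, reset; bytes_emitted=6
After char 8 ('s'=44): chars_in_quartet=1 acc=0x2C bytes_emitted=6
After char 9 ('v'=47): chars_in_quartet=2 acc=0xB2F bytes_emitted=6
After char 10 ('T'=19): chars_in_quartet=3 acc=0x2CBD3 bytes_emitted=6
After char 11 ('O'=14): chars_in_quartet=4 acc=0xB2F4CE -> emit B2 F4 CE, reset; bytes_emitted=9
After char 12 ('H'=7): chars_in_quartet=1 acc=0x7 bytes_emitted=9
After char 13 ('w'=48): chars_in_quartet=2 acc=0x1F0 bytes_emitted=9
Padding '==': partial quartet acc=0x1F0 -> emit 1F; bytes_emitted=10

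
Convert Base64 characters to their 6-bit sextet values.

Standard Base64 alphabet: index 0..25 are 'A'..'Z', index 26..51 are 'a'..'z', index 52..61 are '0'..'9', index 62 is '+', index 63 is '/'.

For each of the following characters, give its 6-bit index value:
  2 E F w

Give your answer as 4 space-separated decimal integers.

Answer: 54 4 5 48

Derivation:
'2': 0..9 range, 52 + ord('2') − ord('0') = 54
'E': A..Z range, ord('E') − ord('A') = 4
'F': A..Z range, ord('F') − ord('A') = 5
'w': a..z range, 26 + ord('w') − ord('a') = 48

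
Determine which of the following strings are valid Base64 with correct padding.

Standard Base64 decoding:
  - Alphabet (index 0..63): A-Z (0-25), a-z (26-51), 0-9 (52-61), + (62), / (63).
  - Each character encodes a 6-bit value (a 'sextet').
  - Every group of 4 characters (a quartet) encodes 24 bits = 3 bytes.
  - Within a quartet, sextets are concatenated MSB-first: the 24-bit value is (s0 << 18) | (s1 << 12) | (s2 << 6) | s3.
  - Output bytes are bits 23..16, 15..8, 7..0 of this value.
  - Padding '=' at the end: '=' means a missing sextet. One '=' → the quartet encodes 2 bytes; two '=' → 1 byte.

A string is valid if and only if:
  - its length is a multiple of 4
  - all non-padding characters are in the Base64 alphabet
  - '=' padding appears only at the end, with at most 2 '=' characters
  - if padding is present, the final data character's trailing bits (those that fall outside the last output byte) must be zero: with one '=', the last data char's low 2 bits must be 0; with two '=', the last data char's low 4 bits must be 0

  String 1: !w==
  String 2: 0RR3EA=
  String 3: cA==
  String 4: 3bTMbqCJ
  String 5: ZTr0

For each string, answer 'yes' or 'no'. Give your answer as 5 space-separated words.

String 1: '!w==' → invalid (bad char(s): ['!'])
String 2: '0RR3EA=' → invalid (len=7 not mult of 4)
String 3: 'cA==' → valid
String 4: '3bTMbqCJ' → valid
String 5: 'ZTr0' → valid

Answer: no no yes yes yes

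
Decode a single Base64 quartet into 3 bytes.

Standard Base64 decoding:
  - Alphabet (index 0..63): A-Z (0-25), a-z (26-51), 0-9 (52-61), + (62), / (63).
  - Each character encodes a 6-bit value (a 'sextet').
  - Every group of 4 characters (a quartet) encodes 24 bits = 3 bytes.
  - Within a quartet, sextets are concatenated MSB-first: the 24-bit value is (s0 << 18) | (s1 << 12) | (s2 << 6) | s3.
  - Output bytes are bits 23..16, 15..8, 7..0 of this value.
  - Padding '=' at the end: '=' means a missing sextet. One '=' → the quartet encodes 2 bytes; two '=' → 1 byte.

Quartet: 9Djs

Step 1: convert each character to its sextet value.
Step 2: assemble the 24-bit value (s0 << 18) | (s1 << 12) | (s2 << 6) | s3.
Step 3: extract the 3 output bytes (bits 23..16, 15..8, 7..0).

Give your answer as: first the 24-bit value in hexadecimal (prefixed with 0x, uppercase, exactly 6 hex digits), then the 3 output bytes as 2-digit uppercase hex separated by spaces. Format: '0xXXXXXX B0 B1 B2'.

Sextets: 9=61, D=3, j=35, s=44
24-bit: (61<<18) | (3<<12) | (35<<6) | 44
      = 0xF40000 | 0x003000 | 0x0008C0 | 0x00002C
      = 0xF438EC
Bytes: (v>>16)&0xFF=F4, (v>>8)&0xFF=38, v&0xFF=EC

Answer: 0xF438EC F4 38 EC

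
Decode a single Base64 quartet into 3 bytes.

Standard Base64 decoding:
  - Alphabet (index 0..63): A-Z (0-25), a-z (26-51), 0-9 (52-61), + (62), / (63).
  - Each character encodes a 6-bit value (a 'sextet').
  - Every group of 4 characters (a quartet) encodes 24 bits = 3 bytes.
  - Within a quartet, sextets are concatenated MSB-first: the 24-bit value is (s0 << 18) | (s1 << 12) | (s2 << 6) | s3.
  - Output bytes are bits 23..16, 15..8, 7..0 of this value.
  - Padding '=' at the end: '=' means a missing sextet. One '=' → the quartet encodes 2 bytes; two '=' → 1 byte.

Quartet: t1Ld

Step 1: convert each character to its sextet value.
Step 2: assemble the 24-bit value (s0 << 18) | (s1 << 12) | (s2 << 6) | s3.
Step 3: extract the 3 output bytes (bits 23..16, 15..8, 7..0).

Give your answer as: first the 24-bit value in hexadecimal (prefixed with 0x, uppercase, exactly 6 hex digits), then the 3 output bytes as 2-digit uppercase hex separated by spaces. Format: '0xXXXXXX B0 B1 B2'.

Sextets: t=45, 1=53, L=11, d=29
24-bit: (45<<18) | (53<<12) | (11<<6) | 29
      = 0xB40000 | 0x035000 | 0x0002C0 | 0x00001D
      = 0xB752DD
Bytes: (v>>16)&0xFF=B7, (v>>8)&0xFF=52, v&0xFF=DD

Answer: 0xB752DD B7 52 DD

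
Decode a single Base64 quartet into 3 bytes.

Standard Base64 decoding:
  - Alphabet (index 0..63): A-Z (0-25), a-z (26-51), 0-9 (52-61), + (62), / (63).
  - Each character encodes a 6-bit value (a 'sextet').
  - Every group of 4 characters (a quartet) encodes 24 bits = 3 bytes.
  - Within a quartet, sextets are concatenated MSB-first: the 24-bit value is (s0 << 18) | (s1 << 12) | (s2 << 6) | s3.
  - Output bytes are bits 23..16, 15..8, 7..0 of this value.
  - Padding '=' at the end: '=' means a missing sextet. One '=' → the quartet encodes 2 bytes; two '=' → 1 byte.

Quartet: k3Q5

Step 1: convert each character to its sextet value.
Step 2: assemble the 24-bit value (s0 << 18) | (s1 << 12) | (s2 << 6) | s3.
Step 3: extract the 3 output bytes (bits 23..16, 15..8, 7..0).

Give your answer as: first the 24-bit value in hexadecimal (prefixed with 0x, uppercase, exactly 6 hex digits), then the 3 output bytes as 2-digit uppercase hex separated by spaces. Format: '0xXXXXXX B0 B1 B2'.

Answer: 0x937439 93 74 39

Derivation:
Sextets: k=36, 3=55, Q=16, 5=57
24-bit: (36<<18) | (55<<12) | (16<<6) | 57
      = 0x900000 | 0x037000 | 0x000400 | 0x000039
      = 0x937439
Bytes: (v>>16)&0xFF=93, (v>>8)&0xFF=74, v&0xFF=39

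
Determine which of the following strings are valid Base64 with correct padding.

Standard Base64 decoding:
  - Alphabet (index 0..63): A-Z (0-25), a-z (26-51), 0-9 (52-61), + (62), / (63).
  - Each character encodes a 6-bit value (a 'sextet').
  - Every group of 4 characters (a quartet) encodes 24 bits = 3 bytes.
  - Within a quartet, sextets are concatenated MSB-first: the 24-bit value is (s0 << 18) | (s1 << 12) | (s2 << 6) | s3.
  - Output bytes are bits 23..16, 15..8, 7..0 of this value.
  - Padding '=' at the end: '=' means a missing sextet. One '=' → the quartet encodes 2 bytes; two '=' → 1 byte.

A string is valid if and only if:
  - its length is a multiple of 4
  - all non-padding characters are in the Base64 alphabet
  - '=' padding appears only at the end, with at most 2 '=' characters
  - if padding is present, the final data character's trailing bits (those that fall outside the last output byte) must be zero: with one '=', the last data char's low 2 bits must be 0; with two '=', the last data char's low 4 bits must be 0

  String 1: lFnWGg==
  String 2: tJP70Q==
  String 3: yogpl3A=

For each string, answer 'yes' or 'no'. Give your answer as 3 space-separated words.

String 1: 'lFnWGg==' → valid
String 2: 'tJP70Q==' → valid
String 3: 'yogpl3A=' → valid

Answer: yes yes yes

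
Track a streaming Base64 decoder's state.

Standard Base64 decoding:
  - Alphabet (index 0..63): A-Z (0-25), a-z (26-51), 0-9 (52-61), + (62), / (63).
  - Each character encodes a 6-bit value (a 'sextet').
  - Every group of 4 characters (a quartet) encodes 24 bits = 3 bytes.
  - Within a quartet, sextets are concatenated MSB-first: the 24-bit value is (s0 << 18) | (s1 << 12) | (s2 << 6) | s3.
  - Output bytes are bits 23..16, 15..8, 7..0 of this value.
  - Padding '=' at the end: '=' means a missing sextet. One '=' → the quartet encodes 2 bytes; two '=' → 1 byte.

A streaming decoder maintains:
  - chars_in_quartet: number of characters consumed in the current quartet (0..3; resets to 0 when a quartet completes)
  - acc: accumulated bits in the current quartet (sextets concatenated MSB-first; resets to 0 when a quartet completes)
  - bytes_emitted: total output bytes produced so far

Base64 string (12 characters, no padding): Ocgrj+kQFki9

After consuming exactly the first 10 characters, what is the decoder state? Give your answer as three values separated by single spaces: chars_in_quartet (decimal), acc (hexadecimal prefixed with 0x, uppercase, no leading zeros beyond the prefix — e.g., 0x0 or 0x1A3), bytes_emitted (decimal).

After char 0 ('O'=14): chars_in_quartet=1 acc=0xE bytes_emitted=0
After char 1 ('c'=28): chars_in_quartet=2 acc=0x39C bytes_emitted=0
After char 2 ('g'=32): chars_in_quartet=3 acc=0xE720 bytes_emitted=0
After char 3 ('r'=43): chars_in_quartet=4 acc=0x39C82B -> emit 39 C8 2B, reset; bytes_emitted=3
After char 4 ('j'=35): chars_in_quartet=1 acc=0x23 bytes_emitted=3
After char 5 ('+'=62): chars_in_quartet=2 acc=0x8FE bytes_emitted=3
After char 6 ('k'=36): chars_in_quartet=3 acc=0x23FA4 bytes_emitted=3
After char 7 ('Q'=16): chars_in_quartet=4 acc=0x8FE910 -> emit 8F E9 10, reset; bytes_emitted=6
After char 8 ('F'=5): chars_in_quartet=1 acc=0x5 bytes_emitted=6
After char 9 ('k'=36): chars_in_quartet=2 acc=0x164 bytes_emitted=6

Answer: 2 0x164 6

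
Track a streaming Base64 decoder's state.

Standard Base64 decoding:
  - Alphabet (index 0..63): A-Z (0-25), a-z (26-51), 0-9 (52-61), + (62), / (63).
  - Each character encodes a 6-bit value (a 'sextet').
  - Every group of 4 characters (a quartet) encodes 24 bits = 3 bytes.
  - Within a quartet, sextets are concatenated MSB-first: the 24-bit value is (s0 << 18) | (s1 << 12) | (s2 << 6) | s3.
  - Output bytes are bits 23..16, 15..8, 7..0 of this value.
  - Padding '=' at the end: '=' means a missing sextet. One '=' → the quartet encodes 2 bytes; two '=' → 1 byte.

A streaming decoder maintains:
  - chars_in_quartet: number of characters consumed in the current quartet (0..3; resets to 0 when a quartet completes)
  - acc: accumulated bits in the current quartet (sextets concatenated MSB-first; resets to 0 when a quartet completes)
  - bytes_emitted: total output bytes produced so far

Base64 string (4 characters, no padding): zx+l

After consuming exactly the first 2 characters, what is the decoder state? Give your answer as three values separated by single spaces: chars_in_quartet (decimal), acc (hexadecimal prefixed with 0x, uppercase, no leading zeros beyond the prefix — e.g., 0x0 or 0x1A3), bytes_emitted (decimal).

After char 0 ('z'=51): chars_in_quartet=1 acc=0x33 bytes_emitted=0
After char 1 ('x'=49): chars_in_quartet=2 acc=0xCF1 bytes_emitted=0

Answer: 2 0xCF1 0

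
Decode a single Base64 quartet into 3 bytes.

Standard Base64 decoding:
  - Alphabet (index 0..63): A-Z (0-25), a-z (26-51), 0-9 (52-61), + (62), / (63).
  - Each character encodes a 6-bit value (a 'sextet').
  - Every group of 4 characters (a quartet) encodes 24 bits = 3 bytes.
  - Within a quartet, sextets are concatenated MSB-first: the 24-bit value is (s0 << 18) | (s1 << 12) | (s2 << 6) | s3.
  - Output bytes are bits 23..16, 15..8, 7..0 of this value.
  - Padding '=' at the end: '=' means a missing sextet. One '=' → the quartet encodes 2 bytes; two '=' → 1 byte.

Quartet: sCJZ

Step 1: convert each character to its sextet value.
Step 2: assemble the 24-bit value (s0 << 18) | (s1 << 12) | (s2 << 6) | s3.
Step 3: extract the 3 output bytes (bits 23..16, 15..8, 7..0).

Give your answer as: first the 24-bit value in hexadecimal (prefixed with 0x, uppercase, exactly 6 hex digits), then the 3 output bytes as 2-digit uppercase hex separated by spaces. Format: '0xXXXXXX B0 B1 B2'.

Answer: 0xB02259 B0 22 59

Derivation:
Sextets: s=44, C=2, J=9, Z=25
24-bit: (44<<18) | (2<<12) | (9<<6) | 25
      = 0xB00000 | 0x002000 | 0x000240 | 0x000019
      = 0xB02259
Bytes: (v>>16)&0xFF=B0, (v>>8)&0xFF=22, v&0xFF=59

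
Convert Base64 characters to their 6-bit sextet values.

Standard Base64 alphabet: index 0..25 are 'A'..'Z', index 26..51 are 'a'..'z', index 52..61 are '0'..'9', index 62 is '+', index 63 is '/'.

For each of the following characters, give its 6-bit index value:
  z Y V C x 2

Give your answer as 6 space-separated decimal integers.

'z': a..z range, 26 + ord('z') − ord('a') = 51
'Y': A..Z range, ord('Y') − ord('A') = 24
'V': A..Z range, ord('V') − ord('A') = 21
'C': A..Z range, ord('C') − ord('A') = 2
'x': a..z range, 26 + ord('x') − ord('a') = 49
'2': 0..9 range, 52 + ord('2') − ord('0') = 54

Answer: 51 24 21 2 49 54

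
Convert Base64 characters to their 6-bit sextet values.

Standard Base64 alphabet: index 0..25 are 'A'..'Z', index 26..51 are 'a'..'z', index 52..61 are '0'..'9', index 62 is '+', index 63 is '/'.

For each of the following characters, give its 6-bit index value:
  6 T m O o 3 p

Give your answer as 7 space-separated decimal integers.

'6': 0..9 range, 52 + ord('6') − ord('0') = 58
'T': A..Z range, ord('T') − ord('A') = 19
'm': a..z range, 26 + ord('m') − ord('a') = 38
'O': A..Z range, ord('O') − ord('A') = 14
'o': a..z range, 26 + ord('o') − ord('a') = 40
'3': 0..9 range, 52 + ord('3') − ord('0') = 55
'p': a..z range, 26 + ord('p') − ord('a') = 41

Answer: 58 19 38 14 40 55 41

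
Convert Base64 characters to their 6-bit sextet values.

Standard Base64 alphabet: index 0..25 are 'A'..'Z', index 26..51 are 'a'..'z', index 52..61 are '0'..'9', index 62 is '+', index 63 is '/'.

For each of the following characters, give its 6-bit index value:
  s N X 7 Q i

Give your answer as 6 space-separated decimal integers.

's': a..z range, 26 + ord('s') − ord('a') = 44
'N': A..Z range, ord('N') − ord('A') = 13
'X': A..Z range, ord('X') − ord('A') = 23
'7': 0..9 range, 52 + ord('7') − ord('0') = 59
'Q': A..Z range, ord('Q') − ord('A') = 16
'i': a..z range, 26 + ord('i') − ord('a') = 34

Answer: 44 13 23 59 16 34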